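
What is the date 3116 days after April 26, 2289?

November 6, 2297

+365 (one year) → Apr 26, 2290 (2751 left).
+365 (one year) → Apr 26, 2291 (2386 left).
+366 (one year; includes Feb 29, 2292) → Apr 26, 2292 (2020 left).
+365 (one year) → Apr 26, 2293 (1655 left).
+365 (one year) → Apr 26, 2294 (1290 left).
+365 (one year) → Apr 26, 2295 (925 left).
+366 (one year; includes Feb 29, 2296) → Apr 26, 2296 (559 left).
+365 (one year) → Apr 26, 2297 (194 left).
Apr has 30 days: +5 → May 1, 2297 (189 left).
May has 31 days: +31 → Jun 1, 2297 (158 left).
Jun has 30 days: +30 → Jul 1, 2297 (128 left).
Jul has 31 days: +31 → Aug 1, 2297 (97 left).
Aug has 31 days: +31 → Sep 1, 2297 (66 left).
Sep has 30 days: +30 → Oct 1, 2297 (36 left).
Oct has 31 days: +31 → Nov 1, 2297 (5 left).
+5 → Nov 6, 2297.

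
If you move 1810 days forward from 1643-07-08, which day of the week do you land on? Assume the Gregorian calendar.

First find the weekday of Jul 8, 1643. Doomsday rule: the anchor day for the 1600s is Tuesday. For year 43: 43÷12 = 3 r 7, and 7÷4 = 1, so 3+7+1 = 11.
Tuesday + 11 ≡ Saturday — that's 1643's doomsday.
In July the doomsday date is Jul 11.
Jul 8 is 3 days before Jul 11; 3 mod 7 = 3, so Saturday − 3 = Wednesday.
1810 mod 7 = 4, so 1810 days after a Wednesday is Wednesday + 4 = Sunday.

Sunday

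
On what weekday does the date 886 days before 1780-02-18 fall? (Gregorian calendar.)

Monday

First find the weekday of Feb 18, 1780. Doomsday rule: the anchor day for the 1700s is Sunday. For year 80: 80÷12 = 6 r 8, and 8÷4 = 2, so 6+8+2 = 16.
Sunday + 16 ≡ Tuesday — that's 1780's doomsday.
In February the doomsday date is Feb 29 (1780 is a leap year (divisible by 4)).
Feb 18 is 11 days before Feb 29; 11 mod 7 = 4, so Tuesday − 4 = Friday.
886 mod 7 = 4, so 886 days before a Friday is Friday − 4 = Monday.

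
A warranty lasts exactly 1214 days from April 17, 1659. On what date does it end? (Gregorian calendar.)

+366 (one year; includes Feb 29, 1660) → Apr 17, 1660 (848 left).
+365 (one year) → Apr 17, 1661 (483 left).
+365 (one year) → Apr 17, 1662 (118 left).
Apr has 30 days: +14 → May 1, 1662 (104 left).
May has 31 days: +31 → Jun 1, 1662 (73 left).
Jun has 30 days: +30 → Jul 1, 1662 (43 left).
Jul has 31 days: +31 → Aug 1, 1662 (12 left).
+12 → Aug 13, 1662.

August 13, 1662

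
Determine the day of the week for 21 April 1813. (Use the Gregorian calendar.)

Wednesday

Doomsday rule: the anchor day for the 1800s is Friday. For year 13: 13÷12 = 1 r 1, and 1÷4 = 0, so 1+1+0 = 2.
Friday + 2 ≡ Sunday — that's 1813's doomsday.
In April the doomsday date is Apr 4.
Apr 21 is 17 days after Apr 4; 17 mod 7 = 3, so Sunday + 3 = Wednesday.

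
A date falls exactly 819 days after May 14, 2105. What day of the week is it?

Thursday

First find the weekday of May 14, 2105. Doomsday rule: the anchor day for the 2100s is Sunday. For year 05: 5÷12 = 0 r 5, and 5÷4 = 1, so 0+5+1 = 6.
Sunday + 6 ≡ Saturday — that's 2105's doomsday.
In May the doomsday date is May 9.
May 14 is 5 days after May 9; 5 mod 7 = 5, so Saturday + 5 = Thursday.
819 mod 7 = 0, so 819 days after a Thursday is Thursday + 0 = Thursday.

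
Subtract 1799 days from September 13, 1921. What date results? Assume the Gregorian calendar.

October 10, 1916

−365 (one year) → Sep 13, 1920 (1434 left).
−366 (one year; includes Feb 29, 1920) → Sep 13, 1919 (1068 left).
−365 (one year) → Sep 13, 1918 (703 left).
−365 (one year) → Sep 13, 1917 (338 left).
−13 → Aug 31, 1917 (end of Aug, 31 days; 325 left).
−31 → Jul 31, 1917 (end of Jul, 31 days; 294 left).
−31 → Jun 30, 1917 (end of Jun, 30 days; 263 left).
−30 → May 31, 1917 (end of May, 31 days; 233 left).
−31 → Apr 30, 1917 (end of Apr, 30 days; 202 left).
−30 → Mar 31, 1917 (end of Mar, 31 days; 172 left).
−31 → Feb 28, 1917 (end of Feb, 28 days; 141 left).
−28 → Jan 31, 1917 (end of Jan, 31 days; 113 left).
−31 → Dec 31, 1916 (end of Dec, 31 days; 82 left).
−31 → Nov 30, 1916 (end of Nov, 30 days; 51 left).
−30 → Oct 31, 1916 (end of Oct, 31 days; 21 left).
−21 → Oct 10, 1916.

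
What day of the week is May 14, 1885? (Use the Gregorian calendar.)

Thursday

Doomsday rule: the anchor day for the 1800s is Friday. For year 85: 85÷12 = 7 r 1, and 1÷4 = 0, so 7+1+0 = 8.
Friday + 8 ≡ Saturday — that's 1885's doomsday.
In May the doomsday date is May 9.
May 14 is 5 days after May 9; 5 mod 7 = 5, so Saturday + 5 = Thursday.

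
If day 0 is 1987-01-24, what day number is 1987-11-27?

307

Jan 24, 1987 → Feb 24, 1987: 31 days (January has 31).
Feb 24, 1987 → Mar 24, 1987: 28 days (February has 28).
Mar 24, 1987 → Apr 24, 1987: 31 days (March has 31).
Apr 24, 1987 → May 24, 1987: 30 days (April has 30).
May 24, 1987 → Jun 24, 1987: 31 days (May has 31).
Jun 24, 1987 → Jul 24, 1987: 30 days (June has 30).
Jul 24, 1987 → Aug 24, 1987: 31 days (July has 31).
Aug 24, 1987 → Sep 24, 1987: 31 days (August has 31).
Sep 24, 1987 → Oct 24, 1987: 30 days (September has 30).
Oct 24, 1987 → Nov 24, 1987: 31 days (October has 31).
Nov 24, 1987 → Nov 27, 1987: 3 days.
Total: 307 days.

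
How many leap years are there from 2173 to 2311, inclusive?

32

Multiples of 4 in [2173,2311]: 34.
Of those, multiples of 100: 2 (not leap unless ÷400).
Multiples of 400: 0.
Leap years = 34 − 2 + 0 = 32.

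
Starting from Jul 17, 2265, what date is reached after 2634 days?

October 2, 2272

+365 (one year) → Jul 17, 2266 (2269 left).
+365 (one year) → Jul 17, 2267 (1904 left).
+366 (one year; includes Feb 29, 2268) → Jul 17, 2268 (1538 left).
+365 (one year) → Jul 17, 2269 (1173 left).
+365 (one year) → Jul 17, 2270 (808 left).
+365 (one year) → Jul 17, 2271 (443 left).
+366 (one year; includes Feb 29, 2272) → Jul 17, 2272 (77 left).
Jul has 31 days: +15 → Aug 1, 2272 (62 left).
Aug has 31 days: +31 → Sep 1, 2272 (31 left).
Sep has 30 days: +30 → Oct 1, 2272 (1 left).
+1 → Oct 2, 2272.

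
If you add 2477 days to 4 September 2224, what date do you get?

June 17, 2231

+365 (one year) → Sep 4, 2225 (2112 left).
+365 (one year) → Sep 4, 2226 (1747 left).
+365 (one year) → Sep 4, 2227 (1382 left).
+366 (one year; includes Feb 29, 2228) → Sep 4, 2228 (1016 left).
+365 (one year) → Sep 4, 2229 (651 left).
+365 (one year) → Sep 4, 2230 (286 left).
Sep has 30 days: +27 → Oct 1, 2230 (259 left).
Oct has 31 days: +31 → Nov 1, 2230 (228 left).
Nov has 30 days: +30 → Dec 1, 2230 (198 left).
Dec has 31 days: +31 → Jan 1, 2231 (167 left).
Jan has 31 days: +31 → Feb 1, 2231 (136 left).
Feb has 28 days: +28 → Mar 1, 2231 (108 left).
Mar has 31 days: +31 → Apr 1, 2231 (77 left).
Apr has 30 days: +30 → May 1, 2231 (47 left).
May has 31 days: +31 → Jun 1, 2231 (16 left).
+16 → Jun 17, 2231.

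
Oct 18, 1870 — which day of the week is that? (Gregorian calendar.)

Tuesday

Doomsday rule: the anchor day for the 1800s is Friday. For year 70: 70÷12 = 5 r 10, and 10÷4 = 2, so 5+10+2 = 17.
Friday + 17 ≡ Monday — that's 1870's doomsday.
In October the doomsday date is Oct 10.
Oct 18 is 8 days after Oct 10; 8 mod 7 = 1, so Monday + 1 = Tuesday.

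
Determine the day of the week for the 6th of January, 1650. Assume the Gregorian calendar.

Thursday

Doomsday rule: the anchor day for the 1600s is Tuesday. For year 50: 50÷12 = 4 r 2, and 2÷4 = 0, so 4+2+0 = 6.
Tuesday + 6 ≡ Monday — that's 1650's doomsday.
In January the doomsday date is Jan 3 (1650 is not a leap year).
Jan 6 is 3 days after Jan 3; 3 mod 7 = 3, so Monday + 3 = Thursday.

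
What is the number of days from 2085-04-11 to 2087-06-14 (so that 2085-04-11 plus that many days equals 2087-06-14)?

Apr 11, 2085 → Apr 11, 2086: 365 days.
Apr 11, 2086 → Apr 11, 2087: 365 days.
Apr 11, 2087 → May 11, 2087: 30 days (April has 30).
May 11, 2087 → Jun 11, 2087: 31 days (May has 31).
Jun 11, 2087 → Jun 14, 2087: 3 days.
Total: 794 days.

794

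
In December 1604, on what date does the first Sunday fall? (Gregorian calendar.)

December 5, 1604

December 1, 1604 is a Wednesday.
The first Sunday is therefore December 5 (4 days later).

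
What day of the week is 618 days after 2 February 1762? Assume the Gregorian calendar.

First find the weekday of Feb 2, 1762. Doomsday rule: the anchor day for the 1700s is Sunday. For year 62: 62÷12 = 5 r 2, and 2÷4 = 0, so 5+2+0 = 7.
Sunday + 7 ≡ Sunday — that's 1762's doomsday.
In February the doomsday date is Feb 28 (1762 is not a leap year).
Feb 2 is 26 days before Feb 28; 26 mod 7 = 5, so Sunday − 5 = Tuesday.
618 mod 7 = 2, so 618 days after a Tuesday is Tuesday + 2 = Thursday.

Thursday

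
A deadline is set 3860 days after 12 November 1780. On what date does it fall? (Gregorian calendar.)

June 8, 1791

+365 (one year) → Nov 12, 1781 (3495 left).
+365 (one year) → Nov 12, 1782 (3130 left).
+365 (one year) → Nov 12, 1783 (2765 left).
+366 (one year; includes Feb 29, 1784) → Nov 12, 1784 (2399 left).
+365 (one year) → Nov 12, 1785 (2034 left).
+365 (one year) → Nov 12, 1786 (1669 left).
+365 (one year) → Nov 12, 1787 (1304 left).
+366 (one year; includes Feb 29, 1788) → Nov 12, 1788 (938 left).
+365 (one year) → Nov 12, 1789 (573 left).
+365 (one year) → Nov 12, 1790 (208 left).
Nov has 30 days: +19 → Dec 1, 1790 (189 left).
Dec has 31 days: +31 → Jan 1, 1791 (158 left).
Jan has 31 days: +31 → Feb 1, 1791 (127 left).
Feb has 28 days: +28 → Mar 1, 1791 (99 left).
Mar has 31 days: +31 → Apr 1, 1791 (68 left).
Apr has 30 days: +30 → May 1, 1791 (38 left).
May has 31 days: +31 → Jun 1, 1791 (7 left).
+7 → Jun 8, 1791.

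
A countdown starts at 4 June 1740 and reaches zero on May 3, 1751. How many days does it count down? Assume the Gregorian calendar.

Jun 4, 1740 → Jun 4, 1741: 365 days.
Jun 4, 1741 → Jun 4, 1742: 365 days.
Jun 4, 1742 → Jun 4, 1743: 365 days.
Jun 4, 1743 → Jun 4, 1744: 366 days (Feb 29, 1744 is in that span).
Jun 4, 1744 → Jun 4, 1745: 365 days.
Jun 4, 1745 → Jun 4, 1746: 365 days.
Jun 4, 1746 → Jun 4, 1747: 365 days.
Jun 4, 1747 → Jun 4, 1748: 366 days (Feb 29, 1748 is in that span).
Jun 4, 1748 → Jun 4, 1749: 365 days.
Jun 4, 1749 → Jun 4, 1750: 365 days.
Jun 4, 1750 → Jul 4, 1750: 30 days (June has 30).
Jul 4, 1750 → Aug 4, 1750: 31 days (July has 31).
Aug 4, 1750 → Sep 4, 1750: 31 days (August has 31).
Sep 4, 1750 → Oct 4, 1750: 30 days (September has 30).
Oct 4, 1750 → Nov 4, 1750: 31 days (October has 31).
Nov 4, 1750 → Dec 4, 1750: 30 days (November has 30).
Dec 4, 1750 → Jan 4, 1751: 31 days (December has 31).
Jan 4, 1751 → Feb 4, 1751: 31 days (January has 31).
Feb 4, 1751 → Mar 4, 1751: 28 days (February has 28).
Mar 4, 1751 → Apr 4, 1751: 31 days (March has 31).
Apr 4, 1751 → May 3, 1751: 29 days.
Total: 3985 days.

3985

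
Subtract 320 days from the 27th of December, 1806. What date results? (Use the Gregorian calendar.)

−27 → Nov 30, 1806 (end of Nov, 30 days; 293 left).
−30 → Oct 31, 1806 (end of Oct, 31 days; 263 left).
−31 → Sep 30, 1806 (end of Sep, 30 days; 232 left).
−30 → Aug 31, 1806 (end of Aug, 31 days; 202 left).
−31 → Jul 31, 1806 (end of Jul, 31 days; 171 left).
−31 → Jun 30, 1806 (end of Jun, 30 days; 140 left).
−30 → May 31, 1806 (end of May, 31 days; 110 left).
−31 → Apr 30, 1806 (end of Apr, 30 days; 79 left).
−30 → Mar 31, 1806 (end of Mar, 31 days; 49 left).
−31 → Feb 28, 1806 (end of Feb, 28 days; 18 left).
−18 → Feb 10, 1806.

February 10, 1806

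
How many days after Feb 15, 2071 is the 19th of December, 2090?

7247

Feb 15, 2071 → Feb 15, 2072: 365 days.
Feb 15, 2072 → Feb 15, 2073: 366 days (Feb 29, 2072 is in that span).
Feb 15, 2073 → Feb 15, 2074: 365 days.
Feb 15, 2074 → Feb 15, 2075: 365 days.
Feb 15, 2075 → Feb 15, 2076: 365 days.
Feb 15, 2076 → Feb 15, 2077: 366 days (Feb 29, 2076 is in that span).
Feb 15, 2077 → Feb 15, 2078: 365 days.
Feb 15, 2078 → Feb 15, 2079: 365 days.
Feb 15, 2079 → Feb 15, 2080: 365 days.
Feb 15, 2080 → Feb 15, 2081: 366 days (Feb 29, 2080 is in that span).
Feb 15, 2081 → Feb 15, 2082: 365 days.
Feb 15, 2082 → Feb 15, 2083: 365 days.
Feb 15, 2083 → Feb 15, 2084: 365 days.
Feb 15, 2084 → Feb 15, 2085: 366 days (Feb 29, 2084 is in that span).
Feb 15, 2085 → Feb 15, 2086: 365 days.
Feb 15, 2086 → Feb 15, 2087: 365 days.
Feb 15, 2087 → Feb 15, 2088: 365 days.
Feb 15, 2088 → Feb 15, 2089: 366 days (Feb 29, 2088 is in that span).
Feb 15, 2089 → Feb 15, 2090: 365 days.
Feb 15, 2090 → Mar 15, 2090: 28 days (February has 28).
Mar 15, 2090 → Apr 15, 2090: 31 days (March has 31).
Apr 15, 2090 → May 15, 2090: 30 days (April has 30).
May 15, 2090 → Jun 15, 2090: 31 days (May has 31).
Jun 15, 2090 → Jul 15, 2090: 30 days (June has 30).
Jul 15, 2090 → Aug 15, 2090: 31 days (July has 31).
Aug 15, 2090 → Sep 15, 2090: 31 days (August has 31).
Sep 15, 2090 → Oct 15, 2090: 30 days (September has 30).
Oct 15, 2090 → Nov 15, 2090: 31 days (October has 31).
Nov 15, 2090 → Dec 15, 2090: 30 days (November has 30).
Dec 15, 2090 → Dec 19, 2090: 4 days.
Total: 7247 days.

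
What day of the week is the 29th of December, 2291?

Tuesday

Doomsday rule: the anchor day for the 2200s is Friday. For year 91: 91÷12 = 7 r 7, and 7÷4 = 1, so 7+7+1 = 15.
Friday + 15 ≡ Saturday — that's 2291's doomsday.
In December the doomsday date is Dec 12.
Dec 29 is 17 days after Dec 12; 17 mod 7 = 3, so Saturday + 3 = Tuesday.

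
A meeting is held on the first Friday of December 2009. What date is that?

December 4, 2009

December 1, 2009 is a Tuesday.
The first Friday is therefore December 4 (3 days later).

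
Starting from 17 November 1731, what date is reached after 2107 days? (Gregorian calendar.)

August 24, 1737

+366 (one year; includes Feb 29, 1732) → Nov 17, 1732 (1741 left).
+365 (one year) → Nov 17, 1733 (1376 left).
+365 (one year) → Nov 17, 1734 (1011 left).
+365 (one year) → Nov 17, 1735 (646 left).
+366 (one year; includes Feb 29, 1736) → Nov 17, 1736 (280 left).
Nov has 30 days: +14 → Dec 1, 1736 (266 left).
Dec has 31 days: +31 → Jan 1, 1737 (235 left).
Jan has 31 days: +31 → Feb 1, 1737 (204 left).
Feb has 28 days: +28 → Mar 1, 1737 (176 left).
Mar has 31 days: +31 → Apr 1, 1737 (145 left).
Apr has 30 days: +30 → May 1, 1737 (115 left).
May has 31 days: +31 → Jun 1, 1737 (84 left).
Jun has 30 days: +30 → Jul 1, 1737 (54 left).
Jul has 31 days: +31 → Aug 1, 1737 (23 left).
+23 → Aug 24, 1737.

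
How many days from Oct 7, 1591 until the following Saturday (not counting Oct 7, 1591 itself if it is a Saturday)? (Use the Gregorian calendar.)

5

Oct 7, 1591 is a Monday.
From Monday to the next Saturday is 5 days.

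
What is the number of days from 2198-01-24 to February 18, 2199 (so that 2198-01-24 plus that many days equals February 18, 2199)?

Jan 24, 2198 → Feb 24, 2198: 31 days (January has 31).
Feb 24, 2198 → Mar 24, 2198: 28 days (February has 28).
Mar 24, 2198 → Apr 24, 2198: 31 days (March has 31).
Apr 24, 2198 → May 24, 2198: 30 days (April has 30).
May 24, 2198 → Jun 24, 2198: 31 days (May has 31).
Jun 24, 2198 → Jul 24, 2198: 30 days (June has 30).
Jul 24, 2198 → Aug 24, 2198: 31 days (July has 31).
Aug 24, 2198 → Sep 24, 2198: 31 days (August has 31).
Sep 24, 2198 → Oct 24, 2198: 30 days (September has 30).
Oct 24, 2198 → Nov 24, 2198: 31 days (October has 31).
Nov 24, 2198 → Dec 24, 2198: 30 days (November has 30).
Dec 24, 2198 → Jan 24, 2199: 31 days (December has 31).
Jan 24, 2199 → Feb 18, 2199: 25 days.
Total: 390 days.

390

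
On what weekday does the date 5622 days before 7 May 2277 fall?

Sunday

May 7, 2277 is a Monday.
5622 mod 7 = 1, so 5622 days before a Monday is Monday − 1 = Sunday.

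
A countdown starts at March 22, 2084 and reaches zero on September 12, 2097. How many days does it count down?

Mar 22, 2084 → Mar 22, 2085: 365 days.
Mar 22, 2085 → Mar 22, 2086: 365 days.
Mar 22, 2086 → Mar 22, 2087: 365 days.
Mar 22, 2087 → Mar 22, 2088: 366 days (Feb 29, 2088 is in that span).
Mar 22, 2088 → Mar 22, 2089: 365 days.
Mar 22, 2089 → Mar 22, 2090: 365 days.
Mar 22, 2090 → Mar 22, 2091: 365 days.
Mar 22, 2091 → Mar 22, 2092: 366 days (Feb 29, 2092 is in that span).
Mar 22, 2092 → Mar 22, 2093: 365 days.
Mar 22, 2093 → Mar 22, 2094: 365 days.
Mar 22, 2094 → Mar 22, 2095: 365 days.
Mar 22, 2095 → Mar 22, 2096: 366 days (Feb 29, 2096 is in that span).
Mar 22, 2096 → Mar 22, 2097: 365 days.
Mar 22, 2097 → Apr 22, 2097: 31 days (March has 31).
Apr 22, 2097 → May 22, 2097: 30 days (April has 30).
May 22, 2097 → Jun 22, 2097: 31 days (May has 31).
Jun 22, 2097 → Jul 22, 2097: 30 days (June has 30).
Jul 22, 2097 → Aug 22, 2097: 31 days (July has 31).
Aug 22, 2097 → Sep 12, 2097: 21 days.
Total: 4922 days.

4922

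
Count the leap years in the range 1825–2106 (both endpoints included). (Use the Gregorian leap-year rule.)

68

Multiples of 4 in [1825,2106]: 70.
Of those, multiples of 100: 3 (not leap unless ÷400).
Multiples of 400: 1.
Leap years = 70 − 3 + 1 = 68.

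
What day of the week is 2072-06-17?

Doomsday rule: the anchor day for the 2000s is Tuesday. For year 72: 72÷12 = 6 r 0, and 0÷4 = 0, so 6+0+0 = 6.
Tuesday + 6 ≡ Monday — that's 2072's doomsday.
In June the doomsday date is Jun 6.
Jun 17 is 11 days after Jun 6; 11 mod 7 = 4, so Monday + 4 = Friday.

Friday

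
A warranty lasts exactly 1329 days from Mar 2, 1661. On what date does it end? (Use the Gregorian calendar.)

+365 (one year) → Mar 2, 1662 (964 left).
+365 (one year) → Mar 2, 1663 (599 left).
+366 (one year; includes Feb 29, 1664) → Mar 2, 1664 (233 left).
Mar has 31 days: +30 → Apr 1, 1664 (203 left).
Apr has 30 days: +30 → May 1, 1664 (173 left).
May has 31 days: +31 → Jun 1, 1664 (142 left).
Jun has 30 days: +30 → Jul 1, 1664 (112 left).
Jul has 31 days: +31 → Aug 1, 1664 (81 left).
Aug has 31 days: +31 → Sep 1, 1664 (50 left).
Sep has 30 days: +30 → Oct 1, 1664 (20 left).
+20 → Oct 21, 1664.

October 21, 1664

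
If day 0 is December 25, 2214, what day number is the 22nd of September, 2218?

1367

Dec 25, 2214 → Dec 25, 2215: 365 days.
Dec 25, 2215 → Dec 25, 2216: 366 days (Feb 29, 2216 is in that span).
Dec 25, 2216 → Dec 25, 2217: 365 days.
Dec 25, 2217 → Jan 25, 2218: 31 days (December has 31).
Jan 25, 2218 → Feb 25, 2218: 31 days (January has 31).
Feb 25, 2218 → Mar 25, 2218: 28 days (February has 28).
Mar 25, 2218 → Apr 25, 2218: 31 days (March has 31).
Apr 25, 2218 → May 25, 2218: 30 days (April has 30).
May 25, 2218 → Jun 25, 2218: 31 days (May has 31).
Jun 25, 2218 → Jul 25, 2218: 30 days (June has 30).
Jul 25, 2218 → Aug 25, 2218: 31 days (July has 31).
Aug 25, 2218 → Sep 22, 2218: 28 days.
Total: 1367 days.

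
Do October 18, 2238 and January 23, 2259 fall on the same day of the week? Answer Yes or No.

No

From Oct 18, 2238 to Jan 23, 2259 is 7402 days.
7402 mod 7 = 3, so they are different weekdays.
(Oct 18, 2238 is a Thursday; Jan 23, 2259 is a Sunday.)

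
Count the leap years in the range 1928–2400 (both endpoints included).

Multiples of 4 in [1928,2400]: 119.
Of those, multiples of 100: 5 (not leap unless ÷400).
Multiples of 400: 2.
Leap years = 119 − 5 + 2 = 116.

116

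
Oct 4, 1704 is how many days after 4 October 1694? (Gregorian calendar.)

Oct 4, 1694 → Oct 4, 1695: 365 days.
Oct 4, 1695 → Oct 4, 1696: 366 days (Feb 29, 1696 is in that span).
Oct 4, 1696 → Oct 4, 1697: 365 days.
Oct 4, 1697 → Oct 4, 1698: 365 days.
Oct 4, 1698 → Oct 4, 1699: 365 days.
Oct 4, 1699 → Oct 4, 1700: 365 days.
Oct 4, 1700 → Oct 4, 1701: 365 days.
Oct 4, 1701 → Oct 4, 1702: 365 days.
Oct 4, 1702 → Oct 4, 1703: 365 days.
Oct 4, 1703 → Nov 4, 1703: 31 days (October has 31).
Nov 4, 1703 → Dec 4, 1703: 30 days (November has 30).
Dec 4, 1703 → Jan 4, 1704: 31 days (December has 31).
Jan 4, 1704 → Feb 4, 1704: 31 days (January has 31).
Feb 4, 1704 → Mar 4, 1704: 29 days (February has 29).
Mar 4, 1704 → Apr 4, 1704: 31 days (March has 31).
Apr 4, 1704 → May 4, 1704: 30 days (April has 30).
May 4, 1704 → Jun 4, 1704: 31 days (May has 31).
Jun 4, 1704 → Jul 4, 1704: 30 days (June has 30).
Jul 4, 1704 → Aug 4, 1704: 31 days (July has 31).
Aug 4, 1704 → Sep 4, 1704: 31 days (August has 31).
Sep 4, 1704 → Oct 4, 1704: 30 days.
Total: 3652 days.

3652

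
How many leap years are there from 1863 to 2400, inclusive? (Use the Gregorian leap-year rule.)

Multiples of 4 in [1863,2400]: 135.
Of those, multiples of 100: 6 (not leap unless ÷400).
Multiples of 400: 2.
Leap years = 135 − 6 + 2 = 131.

131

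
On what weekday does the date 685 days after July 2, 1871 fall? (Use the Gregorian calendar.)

Jul 2, 1871 is a Sunday.
685 mod 7 = 6, so 685 days after a Sunday is Sunday + 6 = Saturday.

Saturday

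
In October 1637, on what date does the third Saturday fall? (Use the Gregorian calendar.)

October 17, 1637

October 1, 1637 is a Thursday.
The first Saturday is therefore October 3 (2 days later).
The third Saturday is 3 + 2×7 = October 17.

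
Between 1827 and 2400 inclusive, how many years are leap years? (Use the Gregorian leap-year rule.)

140

Multiples of 4 in [1827,2400]: 144.
Of those, multiples of 100: 6 (not leap unless ÷400).
Multiples of 400: 2.
Leap years = 144 − 6 + 2 = 140.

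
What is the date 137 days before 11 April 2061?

November 25, 2060

−11 → Mar 31, 2061 (end of Mar, 31 days; 126 left).
−31 → Feb 28, 2061 (end of Feb, 28 days; 95 left).
−28 → Jan 31, 2061 (end of Jan, 31 days; 67 left).
−31 → Dec 31, 2060 (end of Dec, 31 days; 36 left).
−31 → Nov 30, 2060 (end of Nov, 30 days; 5 left).
−5 → Nov 25, 2060.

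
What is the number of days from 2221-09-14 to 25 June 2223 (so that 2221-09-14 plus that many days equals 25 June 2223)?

Sep 14, 2221 → Sep 14, 2222: 365 days.
Sep 14, 2222 → Oct 14, 2222: 30 days (September has 30).
Oct 14, 2222 → Nov 14, 2222: 31 days (October has 31).
Nov 14, 2222 → Dec 14, 2222: 30 days (November has 30).
Dec 14, 2222 → Jan 14, 2223: 31 days (December has 31).
Jan 14, 2223 → Feb 14, 2223: 31 days (January has 31).
Feb 14, 2223 → Mar 14, 2223: 28 days (February has 28).
Mar 14, 2223 → Apr 14, 2223: 31 days (March has 31).
Apr 14, 2223 → May 14, 2223: 30 days (April has 30).
May 14, 2223 → Jun 14, 2223: 31 days (May has 31).
Jun 14, 2223 → Jun 25, 2223: 11 days.
Total: 649 days.

649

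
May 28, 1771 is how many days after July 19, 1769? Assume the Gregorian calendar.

Jul 19, 1769 → Jul 19, 1770: 365 days.
Jul 19, 1770 → Aug 19, 1770: 31 days (July has 31).
Aug 19, 1770 → Sep 19, 1770: 31 days (August has 31).
Sep 19, 1770 → Oct 19, 1770: 30 days (September has 30).
Oct 19, 1770 → Nov 19, 1770: 31 days (October has 31).
Nov 19, 1770 → Dec 19, 1770: 30 days (November has 30).
Dec 19, 1770 → Jan 19, 1771: 31 days (December has 31).
Jan 19, 1771 → Feb 19, 1771: 31 days (January has 31).
Feb 19, 1771 → Mar 19, 1771: 28 days (February has 28).
Mar 19, 1771 → Apr 19, 1771: 31 days (March has 31).
Apr 19, 1771 → May 19, 1771: 30 days (April has 30).
May 19, 1771 → May 28, 1771: 9 days.
Total: 678 days.

678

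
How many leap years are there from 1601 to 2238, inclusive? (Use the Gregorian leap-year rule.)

Multiples of 4 in [1601,2238]: 159.
Of those, multiples of 100: 6 (not leap unless ÷400).
Multiples of 400: 1.
Leap years = 159 − 6 + 1 = 154.

154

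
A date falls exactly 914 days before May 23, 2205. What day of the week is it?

Sunday

First find the weekday of May 23, 2205. Doomsday rule: the anchor day for the 2200s is Friday. For year 05: 5÷12 = 0 r 5, and 5÷4 = 1, so 0+5+1 = 6.
Friday + 6 ≡ Thursday — that's 2205's doomsday.
In May the doomsday date is May 9.
May 23 is 14 days after May 9; 14 mod 7 = 0, so Thursday + 0 = Thursday.
914 mod 7 = 4, so 914 days before a Thursday is Thursday − 4 = Sunday.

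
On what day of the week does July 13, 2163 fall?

January 1, 2163 is a Saturday.
Jan 1, 2163 → Feb 1, 2163: 31 days (January has 31).
Feb 1, 2163 → Mar 1, 2163: 28 days (February has 28).
Mar 1, 2163 → Apr 1, 2163: 31 days (March has 31).
Apr 1, 2163 → May 1, 2163: 30 days (April has 30).
May 1, 2163 → Jun 1, 2163: 31 days (May has 31).
Jun 1, 2163 → Jul 1, 2163: 30 days (June has 30).
Jul 1, 2163 → Jul 13, 2163: 12 days.
Total: 193 days.
193 mod 7 = 4, so Saturday + 4 = Wednesday.

Wednesday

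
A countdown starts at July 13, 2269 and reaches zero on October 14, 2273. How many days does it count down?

Jul 13, 2269 → Jul 13, 2270: 365 days.
Jul 13, 2270 → Jul 13, 2271: 365 days.
Jul 13, 2271 → Jul 13, 2272: 366 days (Feb 29, 2272 is in that span).
Jul 13, 2272 → Jul 13, 2273: 365 days.
Jul 13, 2273 → Aug 13, 2273: 31 days (July has 31).
Aug 13, 2273 → Sep 13, 2273: 31 days (August has 31).
Sep 13, 2273 → Oct 13, 2273: 30 days (September has 30).
Oct 13, 2273 → Oct 14, 2273: 1 days.
Total: 1554 days.

1554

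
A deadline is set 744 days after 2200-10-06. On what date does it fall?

October 20, 2202

+365 (one year) → Oct 6, 2201 (379 left).
Oct has 31 days: +26 → Nov 1, 2201 (353 left).
Nov has 30 days: +30 → Dec 1, 2201 (323 left).
Dec has 31 days: +31 → Jan 1, 2202 (292 left).
Jan has 31 days: +31 → Feb 1, 2202 (261 left).
Feb has 28 days: +28 → Mar 1, 2202 (233 left).
Mar has 31 days: +31 → Apr 1, 2202 (202 left).
Apr has 30 days: +30 → May 1, 2202 (172 left).
May has 31 days: +31 → Jun 1, 2202 (141 left).
Jun has 30 days: +30 → Jul 1, 2202 (111 left).
Jul has 31 days: +31 → Aug 1, 2202 (80 left).
Aug has 31 days: +31 → Sep 1, 2202 (49 left).
Sep has 30 days: +30 → Oct 1, 2202 (19 left).
+19 → Oct 20, 2202.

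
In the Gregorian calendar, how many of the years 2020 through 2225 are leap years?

Multiples of 4 in [2020,2225]: 52.
Of those, multiples of 100: 2 (not leap unless ÷400).
Multiples of 400: 0.
Leap years = 52 − 2 + 0 = 50.

50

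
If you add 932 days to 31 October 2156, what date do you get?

May 21, 2159

+365 (one year) → Oct 31, 2157 (567 left).
+365 (one year) → Oct 31, 2158 (202 left).
Oct has 31 days: +1 → Nov 1, 2158 (201 left).
Nov has 30 days: +30 → Dec 1, 2158 (171 left).
Dec has 31 days: +31 → Jan 1, 2159 (140 left).
Jan has 31 days: +31 → Feb 1, 2159 (109 left).
Feb has 28 days: +28 → Mar 1, 2159 (81 left).
Mar has 31 days: +31 → Apr 1, 2159 (50 left).
Apr has 30 days: +30 → May 1, 2159 (20 left).
+20 → May 21, 2159.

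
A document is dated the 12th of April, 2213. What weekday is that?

Monday

Doomsday rule: the anchor day for the 2200s is Friday. For year 13: 13÷12 = 1 r 1, and 1÷4 = 0, so 1+1+0 = 2.
Friday + 2 ≡ Sunday — that's 2213's doomsday.
In April the doomsday date is Apr 4.
Apr 12 is 8 days after Apr 4; 8 mod 7 = 1, so Sunday + 1 = Monday.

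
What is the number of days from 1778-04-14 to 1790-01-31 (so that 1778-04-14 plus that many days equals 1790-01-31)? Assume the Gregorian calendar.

4310

Apr 14, 1778 → Apr 14, 1779: 365 days.
Apr 14, 1779 → Apr 14, 1780: 366 days (Feb 29, 1780 is in that span).
Apr 14, 1780 → Apr 14, 1781: 365 days.
Apr 14, 1781 → Apr 14, 1782: 365 days.
Apr 14, 1782 → Apr 14, 1783: 365 days.
Apr 14, 1783 → Apr 14, 1784: 366 days (Feb 29, 1784 is in that span).
Apr 14, 1784 → Apr 14, 1785: 365 days.
Apr 14, 1785 → Apr 14, 1786: 365 days.
Apr 14, 1786 → Apr 14, 1787: 365 days.
Apr 14, 1787 → Apr 14, 1788: 366 days (Feb 29, 1788 is in that span).
Apr 14, 1788 → Apr 14, 1789: 365 days.
Apr 14, 1789 → May 14, 1789: 30 days (April has 30).
May 14, 1789 → Jun 14, 1789: 31 days (May has 31).
Jun 14, 1789 → Jul 14, 1789: 30 days (June has 30).
Jul 14, 1789 → Aug 14, 1789: 31 days (July has 31).
Aug 14, 1789 → Sep 14, 1789: 31 days (August has 31).
Sep 14, 1789 → Oct 14, 1789: 30 days (September has 30).
Oct 14, 1789 → Nov 14, 1789: 31 days (October has 31).
Nov 14, 1789 → Dec 14, 1789: 30 days (November has 30).
Dec 14, 1789 → Jan 14, 1790: 31 days (December has 31).
Jan 14, 1790 → Jan 31, 1790: 17 days.
Total: 4310 days.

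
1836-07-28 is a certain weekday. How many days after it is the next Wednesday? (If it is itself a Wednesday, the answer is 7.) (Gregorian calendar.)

6

Jul 28, 1836 is a Thursday.
From Thursday to the next Wednesday is 6 days.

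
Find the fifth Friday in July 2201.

July 31, 2201

July 1, 2201 is a Wednesday.
The first Friday is therefore July 3 (2 days later).
The fifth Friday is 3 + 4×7 = July 31.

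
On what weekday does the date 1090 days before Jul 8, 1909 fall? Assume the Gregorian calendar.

First find the weekday of Jul 8, 1909. Doomsday rule: the anchor day for the 1900s is Wednesday. For year 09: 9÷12 = 0 r 9, and 9÷4 = 2, so 0+9+2 = 11.
Wednesday + 11 ≡ Sunday — that's 1909's doomsday.
In July the doomsday date is Jul 11.
Jul 8 is 3 days before Jul 11; 3 mod 7 = 3, so Sunday − 3 = Thursday.
1090 mod 7 = 5, so 1090 days before a Thursday is Thursday − 5 = Saturday.

Saturday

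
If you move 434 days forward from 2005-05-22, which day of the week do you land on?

First find the weekday of May 22, 2005. Doomsday rule: the anchor day for the 2000s is Tuesday. For year 05: 5÷12 = 0 r 5, and 5÷4 = 1, so 0+5+1 = 6.
Tuesday + 6 ≡ Monday — that's 2005's doomsday.
In May the doomsday date is May 9.
May 22 is 13 days after May 9; 13 mod 7 = 6, so Monday + 6 = Sunday.
434 mod 7 = 0, so 434 days after a Sunday is Sunday + 0 = Sunday.

Sunday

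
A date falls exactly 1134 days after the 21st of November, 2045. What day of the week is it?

Tuesday

First find the weekday of Nov 21, 2045. Doomsday rule: the anchor day for the 2000s is Tuesday. For year 45: 45÷12 = 3 r 9, and 9÷4 = 2, so 3+9+2 = 14.
Tuesday + 14 ≡ Tuesday — that's 2045's doomsday.
In November the doomsday date is Nov 7.
Nov 21 is 14 days after Nov 7; 14 mod 7 = 0, so Tuesday + 0 = Tuesday.
1134 mod 7 = 0, so 1134 days after a Tuesday is Tuesday + 0 = Tuesday.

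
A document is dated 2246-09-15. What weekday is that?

Tuesday

Doomsday rule: the anchor day for the 2200s is Friday. For year 46: 46÷12 = 3 r 10, and 10÷4 = 2, so 3+10+2 = 15.
Friday + 15 ≡ Saturday — that's 2246's doomsday.
In September the doomsday date is Sep 5.
Sep 15 is 10 days after Sep 5; 10 mod 7 = 3, so Saturday + 3 = Tuesday.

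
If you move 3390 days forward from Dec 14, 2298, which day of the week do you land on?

Friday

First find the weekday of Dec 14, 2298. Doomsday rule: the anchor day for the 2200s is Friday. For year 98: 98÷12 = 8 r 2, and 2÷4 = 0, so 8+2+0 = 10.
Friday + 10 ≡ Monday — that's 2298's doomsday.
In December the doomsday date is Dec 12.
Dec 14 is 2 days after Dec 12; 2 mod 7 = 2, so Monday + 2 = Wednesday.
3390 mod 7 = 2, so 3390 days after a Wednesday is Wednesday + 2 = Friday.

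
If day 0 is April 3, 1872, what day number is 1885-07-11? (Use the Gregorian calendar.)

4847

Apr 3, 1872 → Apr 3, 1873: 365 days.
Apr 3, 1873 → Apr 3, 1874: 365 days.
Apr 3, 1874 → Apr 3, 1875: 365 days.
Apr 3, 1875 → Apr 3, 1876: 366 days (Feb 29, 1876 is in that span).
Apr 3, 1876 → Apr 3, 1877: 365 days.
Apr 3, 1877 → Apr 3, 1878: 365 days.
Apr 3, 1878 → Apr 3, 1879: 365 days.
Apr 3, 1879 → Apr 3, 1880: 366 days (Feb 29, 1880 is in that span).
Apr 3, 1880 → Apr 3, 1881: 365 days.
Apr 3, 1881 → Apr 3, 1882: 365 days.
Apr 3, 1882 → Apr 3, 1883: 365 days.
Apr 3, 1883 → Apr 3, 1884: 366 days (Feb 29, 1884 is in that span).
Apr 3, 1884 → Apr 3, 1885: 365 days.
Apr 3, 1885 → May 3, 1885: 30 days (April has 30).
May 3, 1885 → Jun 3, 1885: 31 days (May has 31).
Jun 3, 1885 → Jul 3, 1885: 30 days (June has 30).
Jul 3, 1885 → Jul 11, 1885: 8 days.
Total: 4847 days.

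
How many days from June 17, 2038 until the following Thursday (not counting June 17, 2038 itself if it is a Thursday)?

7

Jun 17, 2038 is a Thursday.
From Thursday to the next Thursday is 7 days.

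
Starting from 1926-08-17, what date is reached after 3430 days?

January 7, 1936

+365 (one year) → Aug 17, 1927 (3065 left).
+366 (one year; includes Feb 29, 1928) → Aug 17, 1928 (2699 left).
+365 (one year) → Aug 17, 1929 (2334 left).
+365 (one year) → Aug 17, 1930 (1969 left).
+365 (one year) → Aug 17, 1931 (1604 left).
+366 (one year; includes Feb 29, 1932) → Aug 17, 1932 (1238 left).
+365 (one year) → Aug 17, 1933 (873 left).
+365 (one year) → Aug 17, 1934 (508 left).
+365 (one year) → Aug 17, 1935 (143 left).
Aug has 31 days: +15 → Sep 1, 1935 (128 left).
Sep has 30 days: +30 → Oct 1, 1935 (98 left).
Oct has 31 days: +31 → Nov 1, 1935 (67 left).
Nov has 30 days: +30 → Dec 1, 1935 (37 left).
Dec has 31 days: +31 → Jan 1, 1936 (6 left).
+6 → Jan 7, 1936.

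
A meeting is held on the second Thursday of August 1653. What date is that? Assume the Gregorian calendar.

August 1, 1653 is a Friday.
The first Thursday is therefore August 7 (6 days later).
The second Thursday is 7 + 1×7 = August 14.

August 14, 1653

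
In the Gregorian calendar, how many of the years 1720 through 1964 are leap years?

Multiples of 4 in [1720,1964]: 62.
Of those, multiples of 100: 2 (not leap unless ÷400).
Multiples of 400: 0.
Leap years = 62 − 2 + 0 = 60.

60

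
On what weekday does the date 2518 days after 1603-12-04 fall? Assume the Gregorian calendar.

Tuesday

Dec 4, 1603 is a Thursday.
2518 mod 7 = 5, so 2518 days after a Thursday is Thursday + 5 = Tuesday.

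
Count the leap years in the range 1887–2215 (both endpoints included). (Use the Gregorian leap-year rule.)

Multiples of 4 in [1887,2215]: 82.
Of those, multiples of 100: 4 (not leap unless ÷400).
Multiples of 400: 1.
Leap years = 82 − 4 + 1 = 79.

79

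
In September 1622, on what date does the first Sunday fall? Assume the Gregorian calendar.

September 4, 1622

September 1, 1622 is a Thursday.
The first Sunday is therefore September 4 (3 days later).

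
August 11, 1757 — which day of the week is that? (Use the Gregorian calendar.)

Thursday

Doomsday rule: the anchor day for the 1700s is Sunday. For year 57: 57÷12 = 4 r 9, and 9÷4 = 2, so 4+9+2 = 15.
Sunday + 15 ≡ Monday — that's 1757's doomsday.
In August the doomsday date is Aug 8.
Aug 11 is 3 days after Aug 8; 3 mod 7 = 3, so Monday + 3 = Thursday.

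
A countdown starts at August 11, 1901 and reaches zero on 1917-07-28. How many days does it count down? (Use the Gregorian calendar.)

5830

Aug 11, 1901 → Aug 11, 1902: 365 days.
Aug 11, 1902 → Aug 11, 1903: 365 days.
Aug 11, 1903 → Aug 11, 1904: 366 days (Feb 29, 1904 is in that span).
Aug 11, 1904 → Aug 11, 1905: 365 days.
Aug 11, 1905 → Aug 11, 1906: 365 days.
Aug 11, 1906 → Aug 11, 1907: 365 days.
Aug 11, 1907 → Aug 11, 1908: 366 days (Feb 29, 1908 is in that span).
Aug 11, 1908 → Aug 11, 1909: 365 days.
Aug 11, 1909 → Aug 11, 1910: 365 days.
Aug 11, 1910 → Aug 11, 1911: 365 days.
Aug 11, 1911 → Aug 11, 1912: 366 days (Feb 29, 1912 is in that span).
Aug 11, 1912 → Aug 11, 1913: 365 days.
Aug 11, 1913 → Aug 11, 1914: 365 days.
Aug 11, 1914 → Aug 11, 1915: 365 days.
Aug 11, 1915 → Aug 11, 1916: 366 days (Feb 29, 1916 is in that span).
Aug 11, 1916 → Sep 11, 1916: 31 days (August has 31).
Sep 11, 1916 → Oct 11, 1916: 30 days (September has 30).
Oct 11, 1916 → Nov 11, 1916: 31 days (October has 31).
Nov 11, 1916 → Dec 11, 1916: 30 days (November has 30).
Dec 11, 1916 → Jan 11, 1917: 31 days (December has 31).
Jan 11, 1917 → Feb 11, 1917: 31 days (January has 31).
Feb 11, 1917 → Mar 11, 1917: 28 days (February has 28).
Mar 11, 1917 → Apr 11, 1917: 31 days (March has 31).
Apr 11, 1917 → May 11, 1917: 30 days (April has 30).
May 11, 1917 → Jun 11, 1917: 31 days (May has 31).
Jun 11, 1917 → Jul 11, 1917: 30 days (June has 30).
Jul 11, 1917 → Jul 28, 1917: 17 days.
Total: 5830 days.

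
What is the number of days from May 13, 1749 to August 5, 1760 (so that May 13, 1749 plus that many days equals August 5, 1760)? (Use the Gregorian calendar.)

4102

May 13, 1749 → May 13, 1750: 365 days.
May 13, 1750 → May 13, 1751: 365 days.
May 13, 1751 → May 13, 1752: 366 days (Feb 29, 1752 is in that span).
May 13, 1752 → May 13, 1753: 365 days.
May 13, 1753 → May 13, 1754: 365 days.
May 13, 1754 → May 13, 1755: 365 days.
May 13, 1755 → May 13, 1756: 366 days (Feb 29, 1756 is in that span).
May 13, 1756 → May 13, 1757: 365 days.
May 13, 1757 → May 13, 1758: 365 days.
May 13, 1758 → May 13, 1759: 365 days.
May 13, 1759 → May 13, 1760: 366 days (Feb 29, 1760 is in that span).
May 13, 1760 → Jun 13, 1760: 31 days (May has 31).
Jun 13, 1760 → Jul 13, 1760: 30 days (June has 30).
Jul 13, 1760 → Aug 5, 1760: 23 days.
Total: 4102 days.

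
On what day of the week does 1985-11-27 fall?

Doomsday rule: the anchor day for the 1900s is Wednesday. For year 85: 85÷12 = 7 r 1, and 1÷4 = 0, so 7+1+0 = 8.
Wednesday + 8 ≡ Thursday — that's 1985's doomsday.
In November the doomsday date is Nov 7.
Nov 27 is 20 days after Nov 7; 20 mod 7 = 6, so Thursday + 6 = Wednesday.

Wednesday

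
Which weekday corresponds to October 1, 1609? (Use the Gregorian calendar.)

Thursday

Doomsday rule: the anchor day for the 1600s is Tuesday. For year 09: 9÷12 = 0 r 9, and 9÷4 = 2, so 0+9+2 = 11.
Tuesday + 11 ≡ Saturday — that's 1609's doomsday.
In October the doomsday date is Oct 10.
Oct 1 is 9 days before Oct 10; 9 mod 7 = 2, so Saturday − 2 = Thursday.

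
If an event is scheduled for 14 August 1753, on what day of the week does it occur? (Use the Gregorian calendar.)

Tuesday

Doomsday rule: the anchor day for the 1700s is Sunday. For year 53: 53÷12 = 4 r 5, and 5÷4 = 1, so 4+5+1 = 10.
Sunday + 10 ≡ Wednesday — that's 1753's doomsday.
In August the doomsday date is Aug 8.
Aug 14 is 6 days after Aug 8; 6 mod 7 = 6, so Wednesday + 6 = Tuesday.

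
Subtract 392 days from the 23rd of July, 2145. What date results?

−23 → Jun 30, 2145 (end of Jun, 30 days; 369 left).
−30 → May 31, 2145 (end of May, 31 days; 339 left).
−31 → Apr 30, 2145 (end of Apr, 30 days; 308 left).
−30 → Mar 31, 2145 (end of Mar, 31 days; 278 left).
−31 → Feb 28, 2145 (end of Feb, 28 days; 247 left).
−28 → Jan 31, 2145 (end of Jan, 31 days; 219 left).
−31 → Dec 31, 2144 (end of Dec, 31 days; 188 left).
−31 → Nov 30, 2144 (end of Nov, 30 days; 157 left).
−30 → Oct 31, 2144 (end of Oct, 31 days; 127 left).
−31 → Sep 30, 2144 (end of Sep, 30 days; 96 left).
−30 → Aug 31, 2144 (end of Aug, 31 days; 66 left).
−31 → Jul 31, 2144 (end of Jul, 31 days; 35 left).
−31 → Jun 30, 2144 (end of Jun, 30 days; 4 left).
−4 → Jun 26, 2144.

June 26, 2144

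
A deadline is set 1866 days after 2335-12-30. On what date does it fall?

+366 (one year; includes Feb 29, 2336) → Dec 30, 2336 (1500 left).
+365 (one year) → Dec 30, 2337 (1135 left).
+365 (one year) → Dec 30, 2338 (770 left).
+365 (one year) → Dec 30, 2339 (405 left).
+366 (one year; includes Feb 29, 2340) → Dec 30, 2340 (39 left).
Dec has 31 days: +2 → Jan 1, 2341 (37 left).
Jan has 31 days: +31 → Feb 1, 2341 (6 left).
+6 → Feb 7, 2341.

February 7, 2341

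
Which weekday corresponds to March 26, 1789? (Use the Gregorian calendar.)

Thursday

Doomsday rule: the anchor day for the 1700s is Sunday. For year 89: 89÷12 = 7 r 5, and 5÷4 = 1, so 7+5+1 = 13.
Sunday + 13 ≡ Saturday — that's 1789's doomsday.
In March the doomsday date is Mar 14.
Mar 26 is 12 days after Mar 14; 12 mod 7 = 5, so Saturday + 5 = Thursday.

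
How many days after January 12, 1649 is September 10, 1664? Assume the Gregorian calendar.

5720

Jan 12, 1649 → Jan 12, 1650: 365 days.
Jan 12, 1650 → Jan 12, 1651: 365 days.
Jan 12, 1651 → Jan 12, 1652: 365 days.
Jan 12, 1652 → Jan 12, 1653: 366 days (Feb 29, 1652 is in that span).
Jan 12, 1653 → Jan 12, 1654: 365 days.
Jan 12, 1654 → Jan 12, 1655: 365 days.
Jan 12, 1655 → Jan 12, 1656: 365 days.
Jan 12, 1656 → Jan 12, 1657: 366 days (Feb 29, 1656 is in that span).
Jan 12, 1657 → Jan 12, 1658: 365 days.
Jan 12, 1658 → Jan 12, 1659: 365 days.
Jan 12, 1659 → Jan 12, 1660: 365 days.
Jan 12, 1660 → Jan 12, 1661: 366 days (Feb 29, 1660 is in that span).
Jan 12, 1661 → Jan 12, 1662: 365 days.
Jan 12, 1662 → Jan 12, 1663: 365 days.
Jan 12, 1663 → Jan 12, 1664: 365 days.
Jan 12, 1664 → Feb 12, 1664: 31 days (January has 31).
Feb 12, 1664 → Mar 12, 1664: 29 days (February has 29).
Mar 12, 1664 → Apr 12, 1664: 31 days (March has 31).
Apr 12, 1664 → May 12, 1664: 30 days (April has 30).
May 12, 1664 → Jun 12, 1664: 31 days (May has 31).
Jun 12, 1664 → Jul 12, 1664: 30 days (June has 30).
Jul 12, 1664 → Aug 12, 1664: 31 days (July has 31).
Aug 12, 1664 → Sep 10, 1664: 29 days.
Total: 5720 days.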